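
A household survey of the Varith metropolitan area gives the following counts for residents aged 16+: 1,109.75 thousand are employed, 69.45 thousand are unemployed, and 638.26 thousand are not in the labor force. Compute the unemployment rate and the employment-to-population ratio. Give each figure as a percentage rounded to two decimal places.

Labor force = employed + unemployed = 1,109.75 + 69.45 = 1,179.20 thousand.
Working-age population = 1,179.20 + 638.26 = 1,817.46 thousand.
Unemployment rate = 69.45 / 1,179.20 = 5.89%.
Employment-population ratio = 1,109.75 / 1,817.46 = 61.06%.

Unemployment rate ≈ 5.89%; employment-population ratio ≈ 61.06%.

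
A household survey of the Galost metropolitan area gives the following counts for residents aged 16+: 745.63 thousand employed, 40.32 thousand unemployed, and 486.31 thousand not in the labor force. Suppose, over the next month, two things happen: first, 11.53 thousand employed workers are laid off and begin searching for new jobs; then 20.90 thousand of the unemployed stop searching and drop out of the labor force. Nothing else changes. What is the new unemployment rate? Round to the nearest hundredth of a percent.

Initially, labor force = 745.63 + 40.32 = 785.95 thousand, so u = 40.32/785.95 = 5.13%.
After the first change, employed falls and unemployed rises by 11.53; labor force unchanged → E = 734.10, U = 51.85, labor force = 785.95 thousand.
After the second change, unemployed and labor force both fall by 20.90 → E = 734.10, U = 30.95, labor force = 765.05 thousand.
New unemployment rate = 30.95 / 765.05 = 4.05%.

New unemployment rate ≈ 4.05%.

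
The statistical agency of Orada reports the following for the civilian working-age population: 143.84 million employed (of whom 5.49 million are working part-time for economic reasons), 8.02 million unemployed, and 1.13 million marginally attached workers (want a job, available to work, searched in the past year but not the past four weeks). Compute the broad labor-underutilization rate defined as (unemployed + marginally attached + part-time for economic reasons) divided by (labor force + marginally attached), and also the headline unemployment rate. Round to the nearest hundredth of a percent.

Labor force = 143.84 + 8.02 = 151.86 million.
Numerator = 8.02 + 1.13 + 5.49 = 14.64 million.
Denominator = 151.86 + 1.13 = 152.99 million.
Broad rate = 14.64 / 152.99 = 9.57%.
Headline unemployment rate = 8.02 / 151.86 = 5.28%.

Broad underutilization rate ≈ 9.57%; headline unemployment rate ≈ 5.28%.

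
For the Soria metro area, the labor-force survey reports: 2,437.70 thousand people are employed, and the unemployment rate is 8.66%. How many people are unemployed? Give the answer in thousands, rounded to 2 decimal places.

About 231.12 thousand are unemployed.

Let U be the number unemployed. The labor force is E + U, and U/(E+U) = 0.0866.
So U = 0.0866 × 2,437.70 / (1 − 0.0866) = 211.1048 / 0.9134 ≈ 231.12 thousand.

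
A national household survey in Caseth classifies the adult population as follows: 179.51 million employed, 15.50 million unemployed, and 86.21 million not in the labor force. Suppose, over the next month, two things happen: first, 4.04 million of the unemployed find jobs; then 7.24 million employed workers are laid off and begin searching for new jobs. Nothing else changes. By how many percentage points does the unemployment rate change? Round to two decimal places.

The unemployment rate changes by +1.64 percentage points.

Initially, labor force = 179.51 + 15.50 = 195.01 million, so u = 15.50/195.01 = 7.95%.
After the first change, unemployed falls and employed rises by 4.04; labor force unchanged → E = 183.55, U = 11.46, labor force = 195.01 million.
After the second change, employed falls and unemployed rises by 7.24; labor force unchanged → E = 176.31, U = 18.70, labor force = 195.01 million.
New unemployment rate = 18.70 / 195.01 = 9.59%.
Change = 9.59% − 7.95% = +1.64 percentage points.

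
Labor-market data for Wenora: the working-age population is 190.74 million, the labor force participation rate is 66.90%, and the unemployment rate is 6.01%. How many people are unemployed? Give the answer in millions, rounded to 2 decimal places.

About 7.67 million are unemployed.

Labor force = 0.6690 × 190.74 = 127.61 million.
Unemployed = 0.0601 × 127.61 ≈ 7.67 million.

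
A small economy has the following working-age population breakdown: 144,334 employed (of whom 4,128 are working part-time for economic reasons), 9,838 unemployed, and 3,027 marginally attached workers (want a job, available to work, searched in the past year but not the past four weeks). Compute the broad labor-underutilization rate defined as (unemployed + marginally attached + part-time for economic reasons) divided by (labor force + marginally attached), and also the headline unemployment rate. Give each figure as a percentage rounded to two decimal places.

Broad underutilization rate ≈ 10.81%; headline unemployment rate ≈ 6.38%.

Labor force = 144,334 + 9,838 = 154,172.
Numerator = 9,838 + 3,027 + 4,128 = 16,993.
Denominator = 154,172 + 3,027 = 157,199.
Broad rate = 16,993 / 157,199 = 10.81%.
Headline unemployment rate = 9,838 / 154,172 = 6.38%.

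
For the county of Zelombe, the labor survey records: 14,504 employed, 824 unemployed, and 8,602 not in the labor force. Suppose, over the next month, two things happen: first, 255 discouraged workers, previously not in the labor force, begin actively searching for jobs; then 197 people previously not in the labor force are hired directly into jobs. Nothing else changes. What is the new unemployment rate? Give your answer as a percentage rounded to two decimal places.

Initially, labor force = 14,504 + 824 = 15,328, so u = 824/15,328 = 5.38%.
After the first change, unemployed and labor force both rise by 255 → E = 14,504, U = 1,079, labor force = 15,583.
After the second change, employed and labor force both rise by 197; unemployed unchanged → E = 14,701, U = 1,079, labor force = 15,780.
New unemployment rate = 1,079 / 15,780 = 6.84%.

New unemployment rate ≈ 6.84%.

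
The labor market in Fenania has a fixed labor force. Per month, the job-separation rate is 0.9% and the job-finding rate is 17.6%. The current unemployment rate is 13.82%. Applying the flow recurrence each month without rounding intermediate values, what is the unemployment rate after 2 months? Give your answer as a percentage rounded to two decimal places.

Unemployment rate after two months ≈ 10.81%.

With a fixed labor force, u_{t+1} = u_t + s·(1−u_t) − f·u_t = u_t·(1−s−f) + s.
Here 1−s−f = 0.815 and s = 0.009.
u_1 = 0.138200 × 0.815 + 0.009 = 0.121633.
u_2 = 0.121633 × 0.815 + 0.009 = 0.108131.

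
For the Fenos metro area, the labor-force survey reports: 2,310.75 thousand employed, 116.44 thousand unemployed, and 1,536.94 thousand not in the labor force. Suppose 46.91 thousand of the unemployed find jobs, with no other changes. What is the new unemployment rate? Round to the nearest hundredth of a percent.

New unemployment rate ≈ 2.86%.

Initially, labor force = 2,310.75 + 116.44 = 2,427.19 thousand, so u = 116.44/2,427.19 = 4.80%.
After the change, unemployed falls and employed rises by 46.91; labor force unchanged → E = 2,357.66, U = 69.53, labor force = 2,427.19 thousand.
New unemployment rate = 69.53 / 2,427.19 = 2.86%.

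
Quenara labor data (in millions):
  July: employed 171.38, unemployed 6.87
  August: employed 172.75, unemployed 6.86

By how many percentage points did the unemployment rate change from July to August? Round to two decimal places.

The unemployment rate changed by −0.03 percentage points.

July: labor force = 171.38 + 6.87 = 178.25; u = 6.87/178.25 = 3.85%.
August: labor force = 172.75 + 6.86 = 179.61; u = 6.86/179.61 = 3.82%.
Change = 3.82% − 3.85% = −0.03 pp.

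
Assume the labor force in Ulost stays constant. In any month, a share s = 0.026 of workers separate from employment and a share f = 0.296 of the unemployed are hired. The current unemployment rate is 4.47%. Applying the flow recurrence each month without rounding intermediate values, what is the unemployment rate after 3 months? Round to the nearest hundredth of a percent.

With a fixed labor force, u_{t+1} = u_t + s·(1−u_t) − f·u_t = u_t·(1−s−f) + s.
Here 1−s−f = 0.678 and s = 0.026.
u_1 = 0.044700 × 0.678 + 0.026 = 0.056307.
u_2 = 0.056307 × 0.678 + 0.026 = 0.064176.
u_3 = 0.064176 × 0.678 + 0.026 = 0.069511.

Unemployment rate after three months ≈ 6.95%.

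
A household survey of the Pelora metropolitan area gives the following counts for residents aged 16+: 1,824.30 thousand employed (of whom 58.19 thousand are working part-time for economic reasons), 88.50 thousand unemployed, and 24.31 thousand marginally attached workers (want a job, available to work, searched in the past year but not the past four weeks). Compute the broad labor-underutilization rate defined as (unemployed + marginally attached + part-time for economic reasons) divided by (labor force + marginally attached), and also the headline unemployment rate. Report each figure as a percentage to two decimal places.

Broad underutilization rate ≈ 8.83%; headline unemployment rate ≈ 4.63%.

Labor force = 1,824.30 + 88.50 = 1,912.80 thousand.
Numerator = 88.50 + 24.31 + 58.19 = 171.00 thousand.
Denominator = 1,912.80 + 24.31 = 1,937.11 thousand.
Broad rate = 171.00 / 1,937.11 = 8.83%.
Headline unemployment rate = 88.50 / 1,912.80 = 4.63%.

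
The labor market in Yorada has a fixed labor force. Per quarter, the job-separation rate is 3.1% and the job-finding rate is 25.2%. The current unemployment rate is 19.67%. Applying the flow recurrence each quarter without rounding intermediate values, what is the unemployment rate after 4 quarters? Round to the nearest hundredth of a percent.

With a fixed labor force, u_{t+1} = u_t + s·(1−u_t) − f·u_t = u_t·(1−s−f) + s.
Here 1−s−f = 0.717 and s = 0.031.
u_1 = 0.196700 × 0.717 + 0.031 = 0.172034.
u_2 = 0.172034 × 0.717 + 0.031 = 0.154348.
u_3 = 0.154348 × 0.717 + 0.031 = 0.141668.
u_4 = 0.141668 × 0.717 + 0.031 = 0.132576.

Unemployment rate after four quarters ≈ 13.26%.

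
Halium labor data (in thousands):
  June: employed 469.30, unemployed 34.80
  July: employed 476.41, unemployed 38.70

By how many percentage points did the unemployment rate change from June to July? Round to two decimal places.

June: labor force = 469.30 + 34.80 = 504.10; u = 34.80/504.10 = 6.90%.
July: labor force = 476.41 + 38.70 = 515.11; u = 38.70/515.11 = 7.51%.
Change = 7.51% − 6.90% = +0.61 pp.

The unemployment rate changed by +0.61 percentage points.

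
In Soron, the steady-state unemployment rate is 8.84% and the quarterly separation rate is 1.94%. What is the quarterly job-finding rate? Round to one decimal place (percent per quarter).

From u* = s/(s+f): f = s·(1−u)/u.
f = 1.94 × (1 − 0.0884) / 0.0884 = 1.7685 / 0.0884 ≈ 20.0% per quarter.

Job-finding rate ≈ 20.0% per quarter.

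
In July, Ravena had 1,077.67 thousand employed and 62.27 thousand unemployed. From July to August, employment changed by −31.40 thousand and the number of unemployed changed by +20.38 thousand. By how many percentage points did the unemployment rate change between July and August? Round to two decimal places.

July: labor force = 1,077.67 + 62.27 = 1,139.94; u = 62.27/1,139.94 = 5.46%.
August: labor force = 1,046.27 + 82.65 = 1,128.92; u = 82.65/1,128.92 = 7.32%.
Change = 7.32% − 5.46% = +1.86 pp.

The unemployment rate changed by +1.86 percentage points.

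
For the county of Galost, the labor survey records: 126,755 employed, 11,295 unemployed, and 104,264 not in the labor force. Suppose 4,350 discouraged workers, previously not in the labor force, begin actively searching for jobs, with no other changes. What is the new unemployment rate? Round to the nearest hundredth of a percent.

New unemployment rate ≈ 10.99%.

Initially, labor force = 126,755 + 11,295 = 138,050, so u = 11,295/138,050 = 8.18%.
After the change, unemployed and labor force both rise by 4,350 → E = 126,755, U = 15,645, labor force = 142,400.
New unemployment rate = 15,645 / 142,400 = 10.99%.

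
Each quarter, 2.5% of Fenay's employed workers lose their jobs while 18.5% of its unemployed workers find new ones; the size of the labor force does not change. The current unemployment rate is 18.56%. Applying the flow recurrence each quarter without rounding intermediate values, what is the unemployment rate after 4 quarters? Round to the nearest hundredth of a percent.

With a fixed labor force, u_{t+1} = u_t + s·(1−u_t) − f·u_t = u_t·(1−s−f) + s.
Here 1−s−f = 0.790 and s = 0.025.
u_1 = 0.185600 × 0.790 + 0.025 = 0.171624.
u_2 = 0.171624 × 0.790 + 0.025 = 0.160583.
u_3 = 0.160583 × 0.790 + 0.025 = 0.151861.
u_4 = 0.151861 × 0.790 + 0.025 = 0.144970.

Unemployment rate after four quarters ≈ 14.50%.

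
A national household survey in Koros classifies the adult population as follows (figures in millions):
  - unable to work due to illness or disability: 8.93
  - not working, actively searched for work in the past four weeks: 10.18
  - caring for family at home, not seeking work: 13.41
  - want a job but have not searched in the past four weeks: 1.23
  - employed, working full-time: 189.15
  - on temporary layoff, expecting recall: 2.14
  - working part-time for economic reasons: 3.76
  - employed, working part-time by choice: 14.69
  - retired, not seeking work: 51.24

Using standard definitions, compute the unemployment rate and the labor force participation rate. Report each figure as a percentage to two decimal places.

Unemployment rate ≈ 5.60%; labor force participation rate ≈ 74.62%.

Employed = 189.15 + 3.76 + 14.69 = 207.60 million (anyone who worked, including part-time for economic reasons, counts as employed).
Unemployed = 10.18 + 2.14 = 12.32 million (jobless and actively searching, or on temporary layoff).
Labor force = 207.60 + 12.32 = 219.92 million.
Not in labor force = 8.93 + 13.41 + 1.23 + 51.24 = 74.81 million (those not working and not actively searching are outside the labor force — including those who want a job but have given up searching).
Civilian working-age population = 219.92 + 74.81 = 294.73 million.
Unemployment rate = 12.32 / 219.92 = 5.60%.
Labor force participation rate = 219.92 / 294.73 = 74.62%.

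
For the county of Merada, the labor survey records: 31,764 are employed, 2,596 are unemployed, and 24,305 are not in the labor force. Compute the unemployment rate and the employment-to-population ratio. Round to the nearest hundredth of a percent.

Labor force = employed + unemployed = 31,764 + 2,596 = 34,360.
Working-age population = 34,360 + 24,305 = 58,665.
Unemployment rate = 2,596 / 34,360 = 7.56%.
Employment-population ratio = 31,764 / 58,665 = 54.14%.

Unemployment rate ≈ 7.56%; employment-population ratio ≈ 54.14%.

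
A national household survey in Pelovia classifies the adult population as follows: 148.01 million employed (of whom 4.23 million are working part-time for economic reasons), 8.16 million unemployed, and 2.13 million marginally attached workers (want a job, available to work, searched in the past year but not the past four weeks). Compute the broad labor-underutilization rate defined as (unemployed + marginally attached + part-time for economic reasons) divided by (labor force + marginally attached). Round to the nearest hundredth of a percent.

Labor force = 148.01 + 8.16 = 156.17 million.
Numerator = 8.16 + 2.13 + 4.23 = 14.52 million.
Denominator = 156.17 + 2.13 = 158.30 million.
Broad rate = 14.52 / 158.30 = 9.17%.

Broad underutilization rate ≈ 9.17%.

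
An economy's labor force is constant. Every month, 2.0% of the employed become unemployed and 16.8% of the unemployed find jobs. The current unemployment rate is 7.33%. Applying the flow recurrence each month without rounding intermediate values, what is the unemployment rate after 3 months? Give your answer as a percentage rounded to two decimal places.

With a fixed labor force, u_{t+1} = u_t + s·(1−u_t) − f·u_t = u_t·(1−s−f) + s.
Here 1−s−f = 0.812 and s = 0.020.
u_1 = 0.073300 × 0.812 + 0.020 = 0.079520.
u_2 = 0.079520 × 0.812 + 0.020 = 0.084570.
u_3 = 0.084570 × 0.812 + 0.020 = 0.088671.

Unemployment rate after three months ≈ 8.87%.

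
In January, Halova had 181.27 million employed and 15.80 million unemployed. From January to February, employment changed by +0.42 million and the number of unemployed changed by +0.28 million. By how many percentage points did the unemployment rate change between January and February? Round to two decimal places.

January: labor force = 181.27 + 15.80 = 197.07; u = 15.80/197.07 = 8.02%.
February: labor force = 181.69 + 16.08 = 197.77; u = 16.08/197.77 = 8.13%.
Change = 8.13% − 8.02% = +0.11 pp.

The unemployment rate changed by +0.11 percentage points.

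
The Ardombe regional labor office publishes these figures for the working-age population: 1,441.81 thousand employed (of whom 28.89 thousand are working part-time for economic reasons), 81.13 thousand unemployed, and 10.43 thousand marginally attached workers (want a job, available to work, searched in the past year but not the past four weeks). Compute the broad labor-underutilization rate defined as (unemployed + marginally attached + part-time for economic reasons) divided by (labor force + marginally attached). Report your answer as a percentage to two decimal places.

Broad underutilization rate ≈ 7.86%.

Labor force = 1,441.81 + 81.13 = 1,522.94 thousand.
Numerator = 81.13 + 10.43 + 28.89 = 120.45 thousand.
Denominator = 1,522.94 + 10.43 = 1,533.37 thousand.
Broad rate = 120.45 / 1,533.37 = 7.86%.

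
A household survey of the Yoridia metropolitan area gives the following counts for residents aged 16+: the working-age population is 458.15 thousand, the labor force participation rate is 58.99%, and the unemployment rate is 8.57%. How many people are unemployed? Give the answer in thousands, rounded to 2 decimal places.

Labor force = 0.5899 × 458.15 = 270.26 thousand.
Unemployed = 0.0857 × 270.26 ≈ 23.16 thousand.

About 23.16 thousand are unemployed.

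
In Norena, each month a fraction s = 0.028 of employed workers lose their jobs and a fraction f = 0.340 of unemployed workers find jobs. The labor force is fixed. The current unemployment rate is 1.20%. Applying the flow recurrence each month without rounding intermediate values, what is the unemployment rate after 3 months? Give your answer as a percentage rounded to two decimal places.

With a fixed labor force, u_{t+1} = u_t + s·(1−u_t) − f·u_t = u_t·(1−s−f) + s.
Here 1−s−f = 0.632 and s = 0.028.
u_1 = 0.012000 × 0.632 + 0.028 = 0.035584.
u_2 = 0.035584 × 0.632 + 0.028 = 0.050489.
u_3 = 0.050489 × 0.632 + 0.028 = 0.059909.

Unemployment rate after three months ≈ 5.99%.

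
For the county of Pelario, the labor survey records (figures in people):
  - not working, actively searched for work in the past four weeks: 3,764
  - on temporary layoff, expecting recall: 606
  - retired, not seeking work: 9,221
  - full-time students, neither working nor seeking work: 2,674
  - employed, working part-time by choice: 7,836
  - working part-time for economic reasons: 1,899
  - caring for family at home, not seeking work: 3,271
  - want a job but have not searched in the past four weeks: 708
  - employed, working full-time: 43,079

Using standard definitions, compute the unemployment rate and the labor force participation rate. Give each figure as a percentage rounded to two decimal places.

Employed = 7,836 + 1,899 + 43,079 = 52,814 (anyone who worked, including part-time for economic reasons, counts as employed).
Unemployed = 3,764 + 606 = 4,370 (jobless and actively searching, or on temporary layoff).
Labor force = 52,814 + 4,370 = 57,184.
Not in labor force = 9,221 + 2,674 + 3,271 + 708 = 15,874 (those not working and not actively searching are outside the labor force — including those who want a job but have given up searching).
Civilian working-age population = 57,184 + 15,874 = 73,058.
Unemployment rate = 4,370 / 57,184 = 7.64%.
Labor force participation rate = 57,184 / 73,058 = 78.27%.

Unemployment rate ≈ 7.64%; labor force participation rate ≈ 78.27%.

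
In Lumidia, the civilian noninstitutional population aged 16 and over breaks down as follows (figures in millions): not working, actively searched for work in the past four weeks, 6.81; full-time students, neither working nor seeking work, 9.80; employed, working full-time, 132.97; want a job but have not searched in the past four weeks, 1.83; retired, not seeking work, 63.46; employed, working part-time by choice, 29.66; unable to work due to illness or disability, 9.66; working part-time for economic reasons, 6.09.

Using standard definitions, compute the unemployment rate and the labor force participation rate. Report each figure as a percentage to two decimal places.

Employed = 132.97 + 29.66 + 6.09 = 168.72 million (anyone who worked, including part-time for economic reasons, counts as employed).
Unemployed = 6.81 million.
Labor force = 168.72 + 6.81 = 175.53 million.
Not in labor force = 9.80 + 1.83 + 63.46 + 9.66 = 84.75 million (those not working and not actively searching are outside the labor force — including those who want a job but have given up searching).
Civilian working-age population = 175.53 + 84.75 = 260.28 million.
Unemployment rate = 6.81 / 175.53 = 3.88%.
Labor force participation rate = 175.53 / 260.28 = 67.44%.

Unemployment rate ≈ 3.88%; labor force participation rate ≈ 67.44%.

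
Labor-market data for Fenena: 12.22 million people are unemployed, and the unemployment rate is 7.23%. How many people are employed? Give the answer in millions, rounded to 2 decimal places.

About 156.80 million are employed.

Labor force = U / u = 12.22 / 0.0723 ≈ 169.02 million.
Employed = labor force − unemployed = 169.02 − 12.22 = 156.80 million.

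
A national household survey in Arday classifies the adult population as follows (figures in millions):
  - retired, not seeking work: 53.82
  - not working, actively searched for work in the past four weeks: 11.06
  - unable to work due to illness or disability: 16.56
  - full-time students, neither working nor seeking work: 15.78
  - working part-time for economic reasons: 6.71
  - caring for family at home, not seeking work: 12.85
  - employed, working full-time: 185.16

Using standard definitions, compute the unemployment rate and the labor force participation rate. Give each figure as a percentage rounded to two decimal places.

Employed = 6.71 + 185.16 = 191.87 million (anyone who worked, including part-time for economic reasons, counts as employed).
Unemployed = 11.06 million.
Labor force = 191.87 + 11.06 = 202.93 million.
Not in labor force = 53.82 + 16.56 + 15.78 + 12.85 = 99.01 million (those not working and not actively searching are outside the labor force).
Civilian working-age population = 202.93 + 99.01 = 301.94 million.
Unemployment rate = 11.06 / 202.93 = 5.45%.
Labor force participation rate = 202.93 / 301.94 = 67.21%.

Unemployment rate ≈ 5.45%; labor force participation rate ≈ 67.21%.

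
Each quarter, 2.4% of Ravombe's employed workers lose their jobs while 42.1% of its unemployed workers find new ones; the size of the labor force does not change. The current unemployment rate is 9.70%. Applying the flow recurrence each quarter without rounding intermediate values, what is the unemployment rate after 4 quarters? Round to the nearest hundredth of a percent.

Unemployment rate after four quarters ≈ 5.80%.

With a fixed labor force, u_{t+1} = u_t + s·(1−u_t) − f·u_t = u_t·(1−s−f) + s.
Here 1−s−f = 0.555 and s = 0.024.
u_1 = 0.097000 × 0.555 + 0.024 = 0.077835.
u_2 = 0.077835 × 0.555 + 0.024 = 0.067198.
u_3 = 0.067198 × 0.555 + 0.024 = 0.061295.
u_4 = 0.061295 × 0.555 + 0.024 = 0.058019.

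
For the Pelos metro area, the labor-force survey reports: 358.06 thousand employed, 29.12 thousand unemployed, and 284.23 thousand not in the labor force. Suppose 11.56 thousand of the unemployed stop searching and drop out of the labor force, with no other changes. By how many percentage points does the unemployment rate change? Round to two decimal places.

The unemployment rate changes by −2.85 percentage points.

Initially, labor force = 358.06 + 29.12 = 387.18 thousand, so u = 29.12/387.18 = 7.52%.
After the change, unemployed and labor force both fall by 11.56 → E = 358.06, U = 17.56, labor force = 375.62 thousand.
New unemployment rate = 17.56 / 375.62 = 4.67%.
Change = 4.67% − 7.52% = −2.85 percentage points.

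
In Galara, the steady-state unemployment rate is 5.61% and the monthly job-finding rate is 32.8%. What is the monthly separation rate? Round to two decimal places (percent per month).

From u* = s/(s+f): s = u·f/(1−u).
s = 0.0561 × 32.8 / (1 − 0.0561) = 1.8401 / 0.9439 ≈ 1.95% per month.

Separation rate ≈ 1.95% per month.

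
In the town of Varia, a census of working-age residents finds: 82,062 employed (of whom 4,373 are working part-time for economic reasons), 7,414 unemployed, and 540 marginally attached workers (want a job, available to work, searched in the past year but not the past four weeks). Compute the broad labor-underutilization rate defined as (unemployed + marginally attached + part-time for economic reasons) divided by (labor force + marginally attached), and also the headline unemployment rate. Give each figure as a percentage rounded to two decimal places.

Labor force = 82,062 + 7,414 = 89,476.
Numerator = 7,414 + 540 + 4,373 = 12,327.
Denominator = 89,476 + 540 = 90,016.
Broad rate = 12,327 / 90,016 = 13.69%.
Headline unemployment rate = 7,414 / 89,476 = 8.29%.

Broad underutilization rate ≈ 13.69%; headline unemployment rate ≈ 8.29%.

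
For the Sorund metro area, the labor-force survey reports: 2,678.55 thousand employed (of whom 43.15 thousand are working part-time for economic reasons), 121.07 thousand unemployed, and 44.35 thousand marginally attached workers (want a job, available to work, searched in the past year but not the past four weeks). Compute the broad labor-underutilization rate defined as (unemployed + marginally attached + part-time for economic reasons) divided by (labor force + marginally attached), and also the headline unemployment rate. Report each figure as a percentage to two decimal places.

Labor force = 2,678.55 + 121.07 = 2,799.62 thousand.
Numerator = 121.07 + 44.35 + 43.15 = 208.57 thousand.
Denominator = 2,799.62 + 44.35 = 2,843.97 thousand.
Broad rate = 208.57 / 2,843.97 = 7.33%.
Headline unemployment rate = 121.07 / 2,799.62 = 4.32%.

Broad underutilization rate ≈ 7.33%; headline unemployment rate ≈ 4.32%.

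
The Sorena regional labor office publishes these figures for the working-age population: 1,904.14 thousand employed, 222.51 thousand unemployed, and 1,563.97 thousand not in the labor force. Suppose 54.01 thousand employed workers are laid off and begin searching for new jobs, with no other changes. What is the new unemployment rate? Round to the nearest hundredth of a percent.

New unemployment rate ≈ 13.00%.

Initially, labor force = 1,904.14 + 222.51 = 2,126.65 thousand, so u = 222.51/2,126.65 = 10.46%.
After the change, employed falls and unemployed rises by 54.01; labor force unchanged → E = 1,850.13, U = 276.52, labor force = 2,126.65 thousand.
New unemployment rate = 276.52 / 2,126.65 = 13.00%.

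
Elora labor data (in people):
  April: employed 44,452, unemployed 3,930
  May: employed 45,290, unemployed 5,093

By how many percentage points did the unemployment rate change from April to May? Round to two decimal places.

The unemployment rate changed by +1.99 percentage points.

April: labor force = 44,452 + 3,930 = 48,382; u = 3,930/48,382 = 8.12%.
May: labor force = 45,290 + 5,093 = 50,383; u = 5,093/50,383 = 10.11%.
Change = 10.11% − 8.12% = +1.99 pp.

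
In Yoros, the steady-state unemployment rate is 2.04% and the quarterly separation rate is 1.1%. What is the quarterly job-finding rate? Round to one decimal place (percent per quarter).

From u* = s/(s+f): f = s·(1−u)/u.
f = 1.1 × (1 − 0.0204) / 0.0204 = 1.0776 / 0.0204 ≈ 52.8% per quarter.

Job-finding rate ≈ 52.8% per quarter.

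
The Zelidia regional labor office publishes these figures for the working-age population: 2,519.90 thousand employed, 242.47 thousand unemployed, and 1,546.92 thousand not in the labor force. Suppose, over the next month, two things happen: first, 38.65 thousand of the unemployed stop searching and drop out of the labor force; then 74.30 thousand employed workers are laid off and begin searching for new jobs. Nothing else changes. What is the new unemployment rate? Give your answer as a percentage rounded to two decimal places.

New unemployment rate ≈ 10.21%.

Initially, labor force = 2,519.90 + 242.47 = 2,762.37 thousand, so u = 242.47/2,762.37 = 8.78%.
After the first change, unemployed and labor force both fall by 38.65 → E = 2,519.90, U = 203.82, labor force = 2,723.72 thousand.
After the second change, employed falls and unemployed rises by 74.30; labor force unchanged → E = 2,445.60, U = 278.12, labor force = 2,723.72 thousand.
New unemployment rate = 278.12 / 2,723.72 = 10.21%.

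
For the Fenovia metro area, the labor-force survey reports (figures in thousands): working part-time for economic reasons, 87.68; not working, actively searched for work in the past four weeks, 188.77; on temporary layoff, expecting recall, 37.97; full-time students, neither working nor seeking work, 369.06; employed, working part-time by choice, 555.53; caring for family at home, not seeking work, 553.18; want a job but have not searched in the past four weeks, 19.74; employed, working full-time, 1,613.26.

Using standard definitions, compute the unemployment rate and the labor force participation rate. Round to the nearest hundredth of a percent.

Unemployment rate ≈ 9.13%; labor force participation rate ≈ 72.50%.

Employed = 87.68 + 555.53 + 1,613.26 = 2,256.47 thousand (anyone who worked, including part-time for economic reasons, counts as employed).
Unemployed = 188.77 + 37.97 = 226.74 thousand (jobless and actively searching, or on temporary layoff).
Labor force = 2,256.47 + 226.74 = 2,483.21 thousand.
Not in labor force = 369.06 + 553.18 + 19.74 = 941.98 thousand (those not working and not actively searching are outside the labor force — including those who want a job but have given up searching).
Civilian working-age population = 2,483.21 + 941.98 = 3,425.19 thousand.
Unemployment rate = 226.74 / 2,483.21 = 9.13%.
Labor force participation rate = 2,483.21 / 3,425.19 = 72.50%.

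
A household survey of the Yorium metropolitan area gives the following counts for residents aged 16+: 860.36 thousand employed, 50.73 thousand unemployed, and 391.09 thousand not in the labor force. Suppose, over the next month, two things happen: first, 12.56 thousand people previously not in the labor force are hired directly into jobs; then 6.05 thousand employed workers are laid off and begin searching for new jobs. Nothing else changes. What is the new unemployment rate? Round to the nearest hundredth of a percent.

New unemployment rate ≈ 6.15%.

Initially, labor force = 860.36 + 50.73 = 911.09 thousand, so u = 50.73/911.09 = 5.57%.
After the first change, employed and labor force both rise by 12.56; unemployed unchanged → E = 872.92, U = 50.73, labor force = 923.65 thousand.
After the second change, employed falls and unemployed rises by 6.05; labor force unchanged → E = 866.87, U = 56.78, labor force = 923.65 thousand.
New unemployment rate = 56.78 / 923.65 = 6.15%.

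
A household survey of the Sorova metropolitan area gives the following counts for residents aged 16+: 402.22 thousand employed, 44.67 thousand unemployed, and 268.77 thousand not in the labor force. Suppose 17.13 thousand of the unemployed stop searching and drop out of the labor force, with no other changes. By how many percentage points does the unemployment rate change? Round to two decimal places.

Initially, labor force = 402.22 + 44.67 = 446.89 thousand, so u = 44.67/446.89 = 10.00%.
After the change, unemployed and labor force both fall by 17.13 → E = 402.22, U = 27.54, labor force = 429.76 thousand.
New unemployment rate = 27.54 / 429.76 = 6.41%.
Change = 6.41% − 10.00% = −3.59 percentage points.

The unemployment rate changes by −3.59 percentage points.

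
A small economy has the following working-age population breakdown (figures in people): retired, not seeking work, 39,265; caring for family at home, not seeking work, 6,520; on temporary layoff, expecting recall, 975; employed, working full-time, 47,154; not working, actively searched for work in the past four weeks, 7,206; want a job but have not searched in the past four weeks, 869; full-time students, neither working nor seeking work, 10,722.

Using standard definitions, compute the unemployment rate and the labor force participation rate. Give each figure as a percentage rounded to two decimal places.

Employed = 47,154.
Unemployed = 975 + 7,206 = 8,181 (jobless and actively searching, or on temporary layoff).
Labor force = 47,154 + 8,181 = 55,335.
Not in labor force = 39,265 + 6,520 + 869 + 10,722 = 57,376 (those not working and not actively searching are outside the labor force — including those who want a job but have given up searching).
Civilian working-age population = 55,335 + 57,376 = 112,711.
Unemployment rate = 8,181 / 55,335 = 14.78%.
Labor force participation rate = 55,335 / 112,711 = 49.09%.

Unemployment rate ≈ 14.78%; labor force participation rate ≈ 49.09%.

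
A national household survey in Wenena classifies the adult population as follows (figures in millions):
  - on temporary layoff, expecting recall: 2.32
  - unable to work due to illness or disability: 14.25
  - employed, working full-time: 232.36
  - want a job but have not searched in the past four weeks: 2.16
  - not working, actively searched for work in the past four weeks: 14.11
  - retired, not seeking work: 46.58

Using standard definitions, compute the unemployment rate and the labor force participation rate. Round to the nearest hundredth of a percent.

Unemployment rate ≈ 6.60%; labor force participation rate ≈ 79.80%.

Employed = 232.36 million.
Unemployed = 2.32 + 14.11 = 16.43 million (jobless and actively searching, or on temporary layoff).
Labor force = 232.36 + 16.43 = 248.79 million.
Not in labor force = 14.25 + 2.16 + 46.58 = 62.99 million (those not working and not actively searching are outside the labor force — including those who want a job but have given up searching).
Civilian working-age population = 248.79 + 62.99 = 311.78 million.
Unemployment rate = 16.43 / 248.79 = 6.60%.
Labor force participation rate = 248.79 / 311.78 = 79.80%.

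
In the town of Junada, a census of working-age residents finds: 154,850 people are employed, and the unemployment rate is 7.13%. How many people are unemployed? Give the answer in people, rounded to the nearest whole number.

About 11,888 are unemployed.

Let U be the number unemployed. The labor force is E + U, and U/(E+U) = 0.0713.
So U = 0.0713 × 154,850 / (1 − 0.0713) = 11040.81 / 0.9287 ≈ 11,888.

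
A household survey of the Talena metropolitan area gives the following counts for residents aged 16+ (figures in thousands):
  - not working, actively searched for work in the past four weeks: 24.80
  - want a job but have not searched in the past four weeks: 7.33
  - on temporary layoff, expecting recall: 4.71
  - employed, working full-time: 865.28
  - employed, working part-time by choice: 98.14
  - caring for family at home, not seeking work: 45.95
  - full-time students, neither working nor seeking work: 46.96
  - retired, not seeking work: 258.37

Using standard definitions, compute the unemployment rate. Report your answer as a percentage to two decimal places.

Unemployment rate ≈ 2.97%.

Employed = 865.28 + 98.14 = 963.42 thousand.
Unemployed = 24.80 + 4.71 = 29.51 thousand (jobless and actively searching, or on temporary layoff).
Labor force = 963.42 + 29.51 = 992.93 thousand.
Unemployment rate = 29.51 / 992.93 = 2.97%.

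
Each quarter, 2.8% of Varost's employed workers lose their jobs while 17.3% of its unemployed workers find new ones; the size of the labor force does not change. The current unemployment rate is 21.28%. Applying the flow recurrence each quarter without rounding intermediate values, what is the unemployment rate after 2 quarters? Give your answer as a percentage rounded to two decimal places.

Unemployment rate after two quarters ≈ 18.62%.

With a fixed labor force, u_{t+1} = u_t + s·(1−u_t) − f·u_t = u_t·(1−s−f) + s.
Here 1−s−f = 0.799 and s = 0.028.
u_1 = 0.212800 × 0.799 + 0.028 = 0.198027.
u_2 = 0.198027 × 0.799 + 0.028 = 0.186224.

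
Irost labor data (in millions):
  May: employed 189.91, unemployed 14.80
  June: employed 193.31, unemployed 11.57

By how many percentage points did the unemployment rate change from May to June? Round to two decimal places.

The unemployment rate changed by −1.58 percentage points.

May: labor force = 189.91 + 14.80 = 204.71; u = 14.80/204.71 = 7.23%.
June: labor force = 193.31 + 11.57 = 204.88; u = 11.57/204.88 = 5.65%.
Change = 5.65% − 7.23% = −1.58 pp.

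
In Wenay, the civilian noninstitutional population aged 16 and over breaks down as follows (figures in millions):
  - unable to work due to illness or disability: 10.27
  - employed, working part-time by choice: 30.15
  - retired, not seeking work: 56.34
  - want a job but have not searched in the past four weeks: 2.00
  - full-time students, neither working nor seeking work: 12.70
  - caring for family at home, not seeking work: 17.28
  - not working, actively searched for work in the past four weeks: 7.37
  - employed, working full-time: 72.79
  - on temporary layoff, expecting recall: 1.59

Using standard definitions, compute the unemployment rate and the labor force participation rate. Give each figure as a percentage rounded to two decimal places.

Employed = 30.15 + 72.79 = 102.94 million.
Unemployed = 7.37 + 1.59 = 8.96 million (jobless and actively searching, or on temporary layoff).
Labor force = 102.94 + 8.96 = 111.90 million.
Not in labor force = 10.27 + 56.34 + 2.00 + 12.70 + 17.28 = 98.59 million (those not working and not actively searching are outside the labor force — including those who want a job but have given up searching).
Civilian working-age population = 111.90 + 98.59 = 210.49 million.
Unemployment rate = 8.96 / 111.90 = 8.01%.
Labor force participation rate = 111.90 / 210.49 = 53.16%.

Unemployment rate ≈ 8.01%; labor force participation rate ≈ 53.16%.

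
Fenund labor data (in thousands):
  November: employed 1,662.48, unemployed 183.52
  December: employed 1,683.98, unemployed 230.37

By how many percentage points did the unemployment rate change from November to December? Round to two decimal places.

November: labor force = 1,662.48 + 183.52 = 1,846.00; u = 183.52/1,846.00 = 9.94%.
December: labor force = 1,683.98 + 230.37 = 1,914.35; u = 230.37/1,914.35 = 12.03%.
Change = 12.03% − 9.94% = +2.09 pp.

The unemployment rate changed by +2.09 percentage points.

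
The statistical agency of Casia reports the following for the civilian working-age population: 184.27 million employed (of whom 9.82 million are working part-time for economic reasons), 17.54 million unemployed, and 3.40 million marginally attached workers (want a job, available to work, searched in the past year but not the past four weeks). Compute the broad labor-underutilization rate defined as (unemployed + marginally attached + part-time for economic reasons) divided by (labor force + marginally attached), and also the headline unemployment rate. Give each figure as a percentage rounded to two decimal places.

Labor force = 184.27 + 17.54 = 201.81 million.
Numerator = 17.54 + 3.40 + 9.82 = 30.76 million.
Denominator = 201.81 + 3.40 = 205.21 million.
Broad rate = 30.76 / 205.21 = 14.99%.
Headline unemployment rate = 17.54 / 201.81 = 8.69%.

Broad underutilization rate ≈ 14.99%; headline unemployment rate ≈ 8.69%.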